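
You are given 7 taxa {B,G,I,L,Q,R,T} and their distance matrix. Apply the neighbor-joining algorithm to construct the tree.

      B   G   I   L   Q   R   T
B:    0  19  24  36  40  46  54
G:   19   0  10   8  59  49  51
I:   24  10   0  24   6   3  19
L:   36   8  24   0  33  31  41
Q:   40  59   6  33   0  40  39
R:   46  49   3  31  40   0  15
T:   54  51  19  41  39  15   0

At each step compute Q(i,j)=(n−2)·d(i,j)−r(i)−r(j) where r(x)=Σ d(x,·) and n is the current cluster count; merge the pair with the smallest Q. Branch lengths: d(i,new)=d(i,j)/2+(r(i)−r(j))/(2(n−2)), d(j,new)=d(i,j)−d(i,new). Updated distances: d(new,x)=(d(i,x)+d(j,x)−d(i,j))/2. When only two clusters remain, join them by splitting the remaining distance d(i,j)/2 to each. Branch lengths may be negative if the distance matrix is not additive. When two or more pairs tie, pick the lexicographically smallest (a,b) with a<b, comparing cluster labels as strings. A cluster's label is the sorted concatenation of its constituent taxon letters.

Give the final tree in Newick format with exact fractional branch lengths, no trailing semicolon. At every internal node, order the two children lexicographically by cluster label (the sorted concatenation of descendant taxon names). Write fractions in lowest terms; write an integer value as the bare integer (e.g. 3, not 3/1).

step 1: merge (G,L) at d=8, Q=-329; branch lengths G→63/10, L→17/10; new cluster GL
  updated: d(B,GL)=47/2, d(GL,I)=13, d(GL,Q)=42, d(GL,R)=36, d(GL,T)=42
step 2: merge (B,GL) at d=47/2, Q=-250; branch lengths B→125/8, GL→63/8; new cluster BGL
  updated: d(BGL,I)=27/4, d(BGL,Q)=117/4, d(BGL,R)=117/4, d(BGL,T)=145/4
step 3: merge (R,T) at d=15, Q=-303/2; branch lengths R→23/6, T→67/6; new cluster RT
  updated: d(BGL,RT)=101/4, d(I,RT)=7/2, d(Q,RT)=32
step 4: merge (BGL,RT) at d=101/4, Q=-143/2; branch lengths BGL→51/4, RT→25/2; new cluster BGLRT
  updated: d(BGLRT,I)=-15/2, d(BGLRT,Q)=18
step 5: merge (BGLRT,I) at d=-15/2, Q=-33/2; branch lengths BGLRT→9/4, I→-39/4; new cluster BGILRT
  updated: d(BGILRT,Q)=63/4
step 6: merge (BGILRT,Q) at d=63/4; branch lengths BGILRT→63/8, Q→63/8; new cluster BGILQRT
final tree: ((((B:125/8,(G:63/10,L:17/10):63/8):51/4,(R:23/6,T:67/6):25/2):9/4,I:-39/4):63/8,Q:63/8)
total length: 80

((((B:125/8,(G:63/10,L:17/10):63/8):51/4,(R:23/6,T:67/6):25/2):9/4,I:-39/4):63/8,Q:63/8)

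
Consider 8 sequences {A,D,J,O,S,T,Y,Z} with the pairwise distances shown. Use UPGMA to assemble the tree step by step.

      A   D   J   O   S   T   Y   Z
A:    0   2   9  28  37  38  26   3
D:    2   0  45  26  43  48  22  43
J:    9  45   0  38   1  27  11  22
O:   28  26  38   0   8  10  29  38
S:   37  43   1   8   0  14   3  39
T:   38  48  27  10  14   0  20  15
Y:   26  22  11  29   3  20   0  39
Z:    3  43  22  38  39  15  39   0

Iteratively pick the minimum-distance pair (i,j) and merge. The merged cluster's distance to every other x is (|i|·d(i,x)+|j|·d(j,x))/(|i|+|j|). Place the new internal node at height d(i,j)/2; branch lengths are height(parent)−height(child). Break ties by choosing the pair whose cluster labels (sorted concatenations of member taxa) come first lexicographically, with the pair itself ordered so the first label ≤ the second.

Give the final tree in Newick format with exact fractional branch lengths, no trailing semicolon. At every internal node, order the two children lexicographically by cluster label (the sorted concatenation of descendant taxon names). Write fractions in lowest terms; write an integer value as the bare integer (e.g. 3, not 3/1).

step 1: merge (J,S) at d=1; branch lengths J→1/2, S→1/2; new cluster JS
  updated: d(A,JS)=23, d(D,JS)=44, d(JS,O)=23, d(JS,T)=41/2, d(JS,Y)=7, d(JS,Z)=61/2
step 2: merge (A,D) at d=2; branch lengths A→1, D→1; new cluster AD
  updated: d(AD,JS)=67/2, d(AD,O)=27, d(AD,T)=43, d(AD,Y)=24, d(AD,Z)=23
step 3: merge (JS,Y) at d=7; branch lengths JS→3, Y→7/2; new cluster JSY
  updated: d(AD,JSY)=91/3, d(JSY,O)=25, d(JSY,T)=61/3, d(JSY,Z)=100/3
step 4: merge (O,T) at d=10; branch lengths O→5, T→5; new cluster OT
  updated: d(AD,OT)=35, d(JSY,OT)=68/3, d(OT,Z)=53/2
step 5: merge (JSY,OT) at d=68/3; branch lengths JSY→47/6, OT→19/3; new cluster JOSTY
  updated: d(AD,JOSTY)=161/5, d(JOSTY,Z)=153/5
step 6: merge (AD,Z) at d=23; branch lengths AD→21/2, Z→23/2; new cluster ADZ
  updated: d(ADZ,JOSTY)=95/3
step 7: merge (ADZ,JOSTY) at d=95/3; branch lengths ADZ→13/3, JOSTY→9/2; new cluster ADJOSTYZ
final tree: (((A:1,D:1):21/2,Z:23/2):13/3,(((J:1/2,S:1/2):3,Y:7/2):47/6,(O:5,T:5):19/3):9/2)
total length: 129/2

(((A:1,D:1):21/2,Z:23/2):13/3,(((J:1/2,S:1/2):3,Y:7/2):47/6,(O:5,T:5):19/3):9/2)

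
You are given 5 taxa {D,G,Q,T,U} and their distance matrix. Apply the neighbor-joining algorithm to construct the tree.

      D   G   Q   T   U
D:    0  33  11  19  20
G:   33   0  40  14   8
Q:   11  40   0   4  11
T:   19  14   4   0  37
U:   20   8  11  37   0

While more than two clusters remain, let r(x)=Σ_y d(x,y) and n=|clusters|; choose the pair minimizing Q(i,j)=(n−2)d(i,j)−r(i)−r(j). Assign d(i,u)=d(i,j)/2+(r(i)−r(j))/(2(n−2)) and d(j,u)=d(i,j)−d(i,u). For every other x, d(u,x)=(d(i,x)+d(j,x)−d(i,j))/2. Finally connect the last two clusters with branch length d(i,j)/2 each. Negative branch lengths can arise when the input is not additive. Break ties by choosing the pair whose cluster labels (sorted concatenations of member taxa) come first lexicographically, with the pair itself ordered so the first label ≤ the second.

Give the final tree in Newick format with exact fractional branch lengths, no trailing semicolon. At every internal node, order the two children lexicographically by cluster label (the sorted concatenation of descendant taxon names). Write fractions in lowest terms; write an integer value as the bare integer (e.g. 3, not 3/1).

step 1: merge (G,U) at d=8, Q=-147; branch lengths G→43/6, U→5/6; new cluster GU
  updated: d(D,GU)=45/2, d(GU,Q)=43/2, d(GU,T)=43/2
step 2: merge (D,GU) at d=45/2, Q=-73; branch lengths D→8, GU→29/2; new cluster DGU
  updated: d(DGU,Q)=5, d(DGU,T)=9
step 3: merge (DGU,Q) at d=5, Q=-18; branch lengths DGU→5, Q→0; new cluster DGQU
  updated: d(DGQU,T)=4
step 4: merge (DGQU,T) at d=4; branch lengths DGQU→2, T→2; new cluster DGQTU
final tree: (((D:8,(G:43/6,U:5/6):29/2):5,Q:0):2,T:2)
total length: 79/2

(((D:8,(G:43/6,U:5/6):29/2):5,Q:0):2,T:2)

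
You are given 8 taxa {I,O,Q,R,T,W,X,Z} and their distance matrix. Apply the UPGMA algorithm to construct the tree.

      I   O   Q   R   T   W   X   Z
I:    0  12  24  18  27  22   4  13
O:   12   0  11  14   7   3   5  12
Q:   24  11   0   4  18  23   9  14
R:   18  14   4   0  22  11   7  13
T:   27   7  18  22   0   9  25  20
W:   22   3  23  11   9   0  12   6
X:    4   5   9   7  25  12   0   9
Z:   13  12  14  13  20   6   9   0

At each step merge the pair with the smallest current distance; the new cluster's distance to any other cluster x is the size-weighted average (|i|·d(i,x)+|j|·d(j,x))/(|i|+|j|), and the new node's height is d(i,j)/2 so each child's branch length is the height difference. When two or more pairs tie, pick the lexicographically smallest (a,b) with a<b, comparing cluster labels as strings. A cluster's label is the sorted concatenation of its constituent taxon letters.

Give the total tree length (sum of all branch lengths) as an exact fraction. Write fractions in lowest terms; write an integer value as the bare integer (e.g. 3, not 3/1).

457/12

iteration 1: select O,W (d=3); attach at lengths (3/2, 3/2); label the merged cluster OW
  updated: d(I,OW)=17, d(OW,Q)=17, d(OW,R)=25/2, d(OW,T)=8, d(OW,X)=17/2, d(OW,Z)=9
iteration 2: select I,X (d=4); attach at lengths (2, 2); label the merged cluster IX
  updated: d(IX,OW)=51/4, d(IX,Q)=33/2, d(IX,R)=25/2, d(IX,T)=26, d(IX,Z)=11
iteration 3: select Q,R (d=4); attach at lengths (2, 2); label the merged cluster QR
  updated: d(IX,QR)=29/2, d(OW,QR)=59/4, d(QR,T)=20, d(QR,Z)=27/2
iteration 4: select OW,T (d=8); attach at lengths (5/2, 4); label the merged cluster OTW
  updated: d(IX,OTW)=103/6, d(OTW,QR)=33/2, d(OTW,Z)=38/3
iteration 5: select IX,Z (d=11); attach at lengths (7/2, 11/2); label the merged cluster IXZ
  updated: d(IXZ,OTW)=47/3, d(IXZ,QR)=85/6
iteration 6: select IXZ,QR (d=85/6); attach at lengths (19/12, 61/12); label the merged cluster IQRXZ
  updated: d(IQRXZ,OTW)=16
iteration 7: select IQRXZ,OTW (d=16); attach at lengths (11/12, 4); label the merged cluster IOQRTWXZ
final tree: ((((I:2,X:2):7/2,Z:11/2):19/12,(Q:2,R:2):61/12):11/12,((O:3/2,W:3/2):5/2,T:4):4)
total length: 457/12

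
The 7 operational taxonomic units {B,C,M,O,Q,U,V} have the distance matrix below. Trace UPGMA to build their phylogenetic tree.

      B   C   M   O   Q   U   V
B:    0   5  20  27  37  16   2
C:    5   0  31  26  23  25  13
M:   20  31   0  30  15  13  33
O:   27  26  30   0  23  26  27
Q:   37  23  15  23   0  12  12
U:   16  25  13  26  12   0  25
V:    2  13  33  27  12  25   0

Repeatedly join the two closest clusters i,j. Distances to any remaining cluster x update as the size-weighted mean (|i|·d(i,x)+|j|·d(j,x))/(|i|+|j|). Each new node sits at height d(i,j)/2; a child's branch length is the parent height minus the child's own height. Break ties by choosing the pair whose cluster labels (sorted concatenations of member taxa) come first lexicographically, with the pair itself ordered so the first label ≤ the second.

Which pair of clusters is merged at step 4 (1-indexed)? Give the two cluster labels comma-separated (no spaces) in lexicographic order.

iteration 1: select B,V (d=2); attach at lengths (1, 1); label the merged cluster BV
  updated: d(BV,C)=9, d(BV,M)=53/2, d(BV,O)=27, d(BV,Q)=49/2, d(BV,U)=41/2
iteration 2: select BV,C (d=9); attach at lengths (7/2, 9/2); label the merged cluster BCV
  updated: d(BCV,M)=28, d(BCV,O)=80/3, d(BCV,Q)=24, d(BCV,U)=22
iteration 3: select Q,U (d=12); attach at lengths (6, 6); label the merged cluster QU
  updated: d(BCV,QU)=23, d(M,QU)=14, d(O,QU)=49/2
iteration 4: select M,QU (d=14); attach at lengths (7, 1); label the merged cluster MQU
  updated: d(BCV,MQU)=74/3, d(MQU,O)=79/3
iteration 5: select BCV,MQU (d=74/3); attach at lengths (47/6, 16/3); label the merged cluster BCMQUV
  updated: d(BCMQUV,O)=53/2
iteration 6: select BCMQUV,O (d=53/2); attach at lengths (11/12, 53/4); label the merged cluster BCMOQUV
final tree: ((((B:1,V:1):7/2,C:9/2):47/6,(M:7,(Q:6,U:6):1):16/3):11/12,O:53/4)
total length: 172/3

M,QU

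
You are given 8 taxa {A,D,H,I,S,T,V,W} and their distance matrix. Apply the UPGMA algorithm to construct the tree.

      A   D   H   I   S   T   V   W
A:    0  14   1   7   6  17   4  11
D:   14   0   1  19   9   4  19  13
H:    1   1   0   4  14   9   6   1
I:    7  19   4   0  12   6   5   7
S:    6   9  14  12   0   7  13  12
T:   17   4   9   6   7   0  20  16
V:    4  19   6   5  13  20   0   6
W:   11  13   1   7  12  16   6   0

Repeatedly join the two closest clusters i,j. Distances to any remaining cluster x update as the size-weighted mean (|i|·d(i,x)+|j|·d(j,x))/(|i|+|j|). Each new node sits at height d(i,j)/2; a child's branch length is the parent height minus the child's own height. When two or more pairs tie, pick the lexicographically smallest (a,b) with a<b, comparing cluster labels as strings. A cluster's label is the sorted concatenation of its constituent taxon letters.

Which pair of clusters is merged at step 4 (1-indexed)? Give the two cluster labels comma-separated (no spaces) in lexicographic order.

step 1: merge (A,H) at d=1; branch lengths A→1/2, H→1/2; new cluster AH
  updated: d(AH,D)=15/2, d(AH,I)=11/2, d(AH,S)=10, d(AH,T)=13, d(AH,V)=5, d(AH,W)=6
step 2: merge (D,T) at d=4; branch lengths D→2, T→2; new cluster DT
  updated: d(AH,DT)=41/4, d(DT,I)=25/2, d(DT,S)=8, d(DT,V)=39/2, d(DT,W)=29/2
step 3: merge (AH,V) at d=5; branch lengths AH→2, V→5/2; new cluster AHV
  updated: d(AHV,DT)=40/3, d(AHV,I)=16/3, d(AHV,S)=11, d(AHV,W)=6
step 4: merge (AHV,I) at d=16/3; branch lengths AHV→1/6, I→8/3; new cluster AHIV
  updated: d(AHIV,DT)=105/8, d(AHIV,S)=45/4, d(AHIV,W)=25/4
step 5: merge (AHIV,W) at d=25/4; branch lengths AHIV→11/24, W→25/8; new cluster AHIVW
  updated: d(AHIVW,DT)=67/5, d(AHIVW,S)=57/5
step 6: merge (DT,S) at d=8; branch lengths DT→2, S→4; new cluster DST
  updated: d(AHIVW,DST)=191/15
step 7: merge (AHIVW,DST) at d=191/15; branch lengths AHIVW→389/120, DST→71/30; new cluster ADHISTVW
final tree: (((((A:1/2,H:1/2):2,V:5/2):1/6,I:8/3):11/24,W:25/8):389/120,((D:2,T:2):2,S:4):71/30)
total length: 1101/40

AHV,I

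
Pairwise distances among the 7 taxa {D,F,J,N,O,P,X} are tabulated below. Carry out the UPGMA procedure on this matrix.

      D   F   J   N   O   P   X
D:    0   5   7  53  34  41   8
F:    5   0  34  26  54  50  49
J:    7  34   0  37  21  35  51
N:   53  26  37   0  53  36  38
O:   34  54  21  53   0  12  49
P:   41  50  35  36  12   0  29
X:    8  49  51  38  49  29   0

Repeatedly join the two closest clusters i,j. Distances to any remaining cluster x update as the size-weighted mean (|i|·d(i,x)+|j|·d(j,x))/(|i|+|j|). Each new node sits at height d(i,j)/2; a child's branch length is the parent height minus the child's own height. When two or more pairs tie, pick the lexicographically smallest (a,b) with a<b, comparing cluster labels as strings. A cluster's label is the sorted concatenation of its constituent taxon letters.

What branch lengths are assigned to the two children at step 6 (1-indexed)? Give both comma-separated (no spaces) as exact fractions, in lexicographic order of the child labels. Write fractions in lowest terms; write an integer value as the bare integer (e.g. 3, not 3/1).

17/20,141/10

iteration 1: select D,F (d=5); attach at lengths (5/2, 5/2); label the merged cluster DF
  updated: d(DF,J)=41/2, d(DF,N)=79/2, d(DF,O)=44, d(DF,P)=91/2, d(DF,X)=57/2
iteration 2: select O,P (d=12); attach at lengths (6, 6); label the merged cluster OP
  updated: d(DF,OP)=179/4, d(J,OP)=28, d(N,OP)=89/2, d(OP,X)=39
iteration 3: select DF,J (d=41/2); attach at lengths (31/4, 41/4); label the merged cluster DFJ
  updated: d(DFJ,N)=116/3, d(DFJ,OP)=235/6, d(DFJ,X)=36
iteration 4: select DFJ,X (d=36); attach at lengths (31/4, 18); label the merged cluster DFJX
  updated: d(DFJX,N)=77/2, d(DFJX,OP)=313/8
iteration 5: select DFJX,N (d=77/2); attach at lengths (5/4, 77/4); label the merged cluster DFJNX
  updated: d(DFJNX,OP)=201/5
iteration 6: select DFJNX,OP (d=201/5); attach at lengths (17/20, 141/10); label the merged cluster DFJNOPX
final tree: (((((D:5/2,F:5/2):31/4,J:41/4):31/4,X:18):5/4,N:77/4):17/20,(O:6,P:6):141/10)
total length: 481/5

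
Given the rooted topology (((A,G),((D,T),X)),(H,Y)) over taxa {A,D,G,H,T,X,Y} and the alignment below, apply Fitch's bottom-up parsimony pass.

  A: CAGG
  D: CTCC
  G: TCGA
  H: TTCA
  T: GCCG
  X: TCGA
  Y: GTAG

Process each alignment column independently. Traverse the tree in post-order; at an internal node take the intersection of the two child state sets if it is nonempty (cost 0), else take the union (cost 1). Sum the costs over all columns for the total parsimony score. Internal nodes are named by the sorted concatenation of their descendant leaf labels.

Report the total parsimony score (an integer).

AG@0: {C} ∪ {T} = {C,T} (union, +1)
DT@0: {C} ∪ {G} = {C,G} (union, +1)
DTX@0: {C,G} ∪ {T} = {C,G,T} (union, +1)
ADGTX@0: {C,T} ∩ {C,G,T} = {C,T} (intersection, +0)
HY@0: {T} ∪ {G} = {G,T} (union, +1)
ADGHTXY@0: {C,T} ∩ {G,T} = {T} (intersection, +0)
AG@1: {A} ∪ {C} = {A,C} (union, +1)
DT@1: {T} ∪ {C} = {C,T} (union, +1)
DTX@1: {C,T} ∩ {C} = {C} (intersection, +0)
ADGTX@1: {A,C} ∩ {C} = {C} (intersection, +0)
HY@1: {T} ∩ {T} = {T} (intersection, +0)
ADGHTXY@1: {C} ∪ {T} = {C,T} (union, +1)
AG@2: {G} ∩ {G} = {G} (intersection, +0)
DT@2: {C} ∩ {C} = {C} (intersection, +0)
DTX@2: {C} ∪ {G} = {C,G} (union, +1)
ADGTX@2: {G} ∩ {C,G} = {G} (intersection, +0)
HY@2: {C} ∪ {A} = {A,C} (union, +1)
ADGHTXY@2: {G} ∪ {A,C} = {A,C,G} (union, +1)
AG@3: {G} ∪ {A} = {A,G} (union, +1)
DT@3: {C} ∪ {G} = {C,G} (union, +1)
DTX@3: {C,G} ∪ {A} = {A,C,G} (union, +1)
ADGTX@3: {A,G} ∩ {A,C,G} = {A,G} (intersection, +0)
HY@3: {A} ∪ {G} = {A,G} (union, +1)
ADGHTXY@3: {A,G} ∩ {A,G} = {A,G} (intersection, +0)
per-site changes: [4, 3, 3, 4]; total = 14

14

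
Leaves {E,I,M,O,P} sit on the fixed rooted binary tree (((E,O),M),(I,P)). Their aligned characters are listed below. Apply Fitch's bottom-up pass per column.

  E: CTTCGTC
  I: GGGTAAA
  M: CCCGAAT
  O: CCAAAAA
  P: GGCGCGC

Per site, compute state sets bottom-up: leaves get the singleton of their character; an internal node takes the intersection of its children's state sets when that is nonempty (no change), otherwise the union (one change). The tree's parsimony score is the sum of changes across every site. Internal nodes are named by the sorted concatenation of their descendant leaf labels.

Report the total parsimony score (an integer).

16

site 0, node EO: E={C} ∩ O={C} → {C} (+0)
site 0, node EMO: EO={C} ∩ M={C} → {C} (+0)
site 0, node IP: I={G} ∩ P={G} → {G} (+0)
site 0, node EIMOP: EMO={C} ∪ IP={G} → {C,G} (+1)
site 1, node EO: E={T} ∪ O={C} → {C,T} (+1)
site 1, node EMO: EO={C,T} ∩ M={C} → {C} (+0)
site 1, node IP: I={G} ∩ P={G} → {G} (+0)
site 1, node EIMOP: EMO={C} ∪ IP={G} → {C,G} (+1)
site 2, node EO: E={T} ∪ O={A} → {A,T} (+1)
site 2, node EMO: EO={A,T} ∪ M={C} → {A,C,T} (+1)
site 2, node IP: I={G} ∪ P={C} → {C,G} (+1)
site 2, node EIMOP: EMO={A,C,T} ∩ IP={C,G} → {C} (+0)
site 3, node EO: E={C} ∪ O={A} → {A,C} (+1)
site 3, node EMO: EO={A,C} ∪ M={G} → {A,C,G} (+1)
site 3, node IP: I={T} ∪ P={G} → {G,T} (+1)
site 3, node EIMOP: EMO={A,C,G} ∩ IP={G,T} → {G} (+0)
site 4, node EO: E={G} ∪ O={A} → {A,G} (+1)
site 4, node EMO: EO={A,G} ∩ M={A} → {A} (+0)
site 4, node IP: I={A} ∪ P={C} → {A,C} (+1)
site 4, node EIMOP: EMO={A} ∩ IP={A,C} → {A} (+0)
site 5, node EO: E={T} ∪ O={A} → {A,T} (+1)
site 5, node EMO: EO={A,T} ∩ M={A} → {A} (+0)
site 5, node IP: I={A} ∪ P={G} → {A,G} (+1)
site 5, node EIMOP: EMO={A} ∩ IP={A,G} → {A} (+0)
site 6, node EO: E={C} ∪ O={A} → {A,C} (+1)
site 6, node EMO: EO={A,C} ∪ M={T} → {A,C,T} (+1)
site 6, node IP: I={A} ∪ P={C} → {A,C} (+1)
site 6, node EIMOP: EMO={A,C,T} ∩ IP={A,C} → {A,C} (+0)
per-site changes: [1, 2, 3, 3, 2, 2, 3]; total = 16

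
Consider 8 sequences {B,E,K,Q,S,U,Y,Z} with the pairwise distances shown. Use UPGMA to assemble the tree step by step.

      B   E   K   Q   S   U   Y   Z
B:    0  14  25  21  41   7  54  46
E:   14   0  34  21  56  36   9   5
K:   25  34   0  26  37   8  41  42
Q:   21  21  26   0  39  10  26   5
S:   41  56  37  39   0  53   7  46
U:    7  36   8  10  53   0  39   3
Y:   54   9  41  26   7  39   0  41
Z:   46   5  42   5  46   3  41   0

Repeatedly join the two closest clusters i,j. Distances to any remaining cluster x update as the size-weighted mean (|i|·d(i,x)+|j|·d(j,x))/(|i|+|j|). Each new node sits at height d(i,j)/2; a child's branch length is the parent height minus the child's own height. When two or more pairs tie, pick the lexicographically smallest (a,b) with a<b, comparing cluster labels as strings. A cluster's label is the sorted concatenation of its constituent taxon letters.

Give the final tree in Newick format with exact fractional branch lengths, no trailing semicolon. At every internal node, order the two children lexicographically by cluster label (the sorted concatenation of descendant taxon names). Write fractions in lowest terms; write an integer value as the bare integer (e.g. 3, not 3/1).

((((B:7,E:7):13/3,(Q:15/4,(U:3/2,Z:3/2):9/4):91/12):13/6,K:27/2):79/12,(S:7/2,Y:7/2):199/12)

step 1: merge (U,Z) at d=3; branch lengths U→3/2, Z→3/2; new cluster UZ
  updated: d(B,UZ)=53/2, d(E,UZ)=41/2, d(K,UZ)=25, d(Q,UZ)=15/2, d(S,UZ)=99/2, d(UZ,Y)=40
step 2: merge (S,Y) at d=7; branch lengths S→7/2, Y→7/2; new cluster SY
  updated: d(B,SY)=95/2, d(E,SY)=65/2, d(K,SY)=39, d(Q,SY)=65/2, d(SY,UZ)=179/4
step 3: merge (Q,UZ) at d=15/2; branch lengths Q→15/4, UZ→9/4; new cluster QUZ
  updated: d(B,QUZ)=74/3, d(E,QUZ)=62/3, d(K,QUZ)=76/3, d(QUZ,SY)=122/3
step 4: merge (B,E) at d=14; branch lengths B→7, E→7; new cluster BE
  updated: d(BE,K)=59/2, d(BE,QUZ)=68/3, d(BE,SY)=40
step 5: merge (BE,QUZ) at d=68/3; branch lengths BE→13/3, QUZ→91/12; new cluster BEQUZ
  updated: d(BEQUZ,K)=27, d(BEQUZ,SY)=202/5
step 6: merge (BEQUZ,K) at d=27; branch lengths BEQUZ→13/6, K→27/2; new cluster BEKQUZ
  updated: d(BEKQUZ,SY)=241/6
step 7: merge (BEKQUZ,SY) at d=241/6; branch lengths BEKQUZ→79/12, SY→199/12; new cluster BEKQSUYZ
final tree: ((((B:7,E:7):13/3,(Q:15/4,(U:3/2,Z:3/2):9/4):91/12):13/6,K:27/2):79/12,(S:7/2,Y:7/2):199/12)
total length: 323/4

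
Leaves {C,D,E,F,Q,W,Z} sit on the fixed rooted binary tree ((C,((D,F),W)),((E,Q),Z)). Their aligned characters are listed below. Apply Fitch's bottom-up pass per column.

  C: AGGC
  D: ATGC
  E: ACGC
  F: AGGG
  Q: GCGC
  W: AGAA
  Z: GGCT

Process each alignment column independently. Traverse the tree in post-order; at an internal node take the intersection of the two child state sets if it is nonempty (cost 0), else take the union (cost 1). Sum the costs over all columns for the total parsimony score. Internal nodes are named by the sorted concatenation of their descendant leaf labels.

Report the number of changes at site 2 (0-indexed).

2

site 0, node DF: D={A} ∩ F={A} → {A} (+0)
site 0, node DFW: DF={A} ∩ W={A} → {A} (+0)
site 0, node CDFW: C={A} ∩ DFW={A} → {A} (+0)
site 0, node EQ: E={A} ∪ Q={G} → {A,G} (+1)
site 0, node EQZ: EQ={A,G} ∩ Z={G} → {G} (+0)
site 0, node CDEFQWZ: CDFW={A} ∪ EQZ={G} → {A,G} (+1)
site 1, node DF: D={T} ∪ F={G} → {G,T} (+1)
site 1, node DFW: DF={G,T} ∩ W={G} → {G} (+0)
site 1, node CDFW: C={G} ∩ DFW={G} → {G} (+0)
site 1, node EQ: E={C} ∩ Q={C} → {C} (+0)
site 1, node EQZ: EQ={C} ∪ Z={G} → {C,G} (+1)
site 1, node CDEFQWZ: CDFW={G} ∩ EQZ={C,G} → {G} (+0)
site 2, node DF: D={G} ∩ F={G} → {G} (+0)
site 2, node DFW: DF={G} ∪ W={A} → {A,G} (+1)
site 2, node CDFW: C={G} ∩ DFW={A,G} → {G} (+0)
site 2, node EQ: E={G} ∩ Q={G} → {G} (+0)
site 2, node EQZ: EQ={G} ∪ Z={C} → {C,G} (+1)
site 2, node CDEFQWZ: CDFW={G} ∩ EQZ={C,G} → {G} (+0)
site 3, node DF: D={C} ∪ F={G} → {C,G} (+1)
site 3, node DFW: DF={C,G} ∪ W={A} → {A,C,G} (+1)
site 3, node CDFW: C={C} ∩ DFW={A,C,G} → {C} (+0)
site 3, node EQ: E={C} ∩ Q={C} → {C} (+0)
site 3, node EQZ: EQ={C} ∪ Z={T} → {C,T} (+1)
site 3, node CDEFQWZ: CDFW={C} ∩ EQZ={C,T} → {C} (+0)
per-site changes: [2, 2, 2, 3]; total = 9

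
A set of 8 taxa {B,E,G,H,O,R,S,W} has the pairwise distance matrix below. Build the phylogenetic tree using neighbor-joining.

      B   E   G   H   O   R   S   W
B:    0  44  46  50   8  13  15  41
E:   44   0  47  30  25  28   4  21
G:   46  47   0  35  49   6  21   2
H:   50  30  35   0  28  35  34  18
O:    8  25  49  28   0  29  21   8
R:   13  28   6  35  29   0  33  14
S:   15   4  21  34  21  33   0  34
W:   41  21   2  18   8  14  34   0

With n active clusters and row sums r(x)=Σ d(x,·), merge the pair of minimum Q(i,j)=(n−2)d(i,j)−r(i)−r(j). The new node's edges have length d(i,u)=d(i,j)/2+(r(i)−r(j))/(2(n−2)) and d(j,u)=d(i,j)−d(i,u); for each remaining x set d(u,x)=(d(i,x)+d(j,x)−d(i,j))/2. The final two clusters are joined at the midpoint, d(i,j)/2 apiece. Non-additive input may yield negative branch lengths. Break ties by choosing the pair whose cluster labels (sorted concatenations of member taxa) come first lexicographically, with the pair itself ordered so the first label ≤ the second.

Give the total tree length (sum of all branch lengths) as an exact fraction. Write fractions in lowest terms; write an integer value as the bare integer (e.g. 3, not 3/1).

1. join B+O (d=8, Q=-337) ⇒ BO; edges |B|=97/12, |O|=-1/12
  updated: d(BO,E)=61/2, d(BO,G)=87/2, d(BO,H)=35, d(BO,R)=17, d(BO,S)=14, d(BO,W)=41/2
2. join E+S (d=4, Q=-561/2) ⇒ ES; edges |E|=81/20, |S|=-1/20
  updated: d(BO,ES)=81/4, d(ES,G)=32, d(ES,H)=30, d(ES,R)=57/2, d(ES,W)=51/2
3. join G+R (d=6, Q=-195) ⇒ GR; edges |G|=21/4, |R|=3/4
  updated: d(BO,GR)=109/4, d(ES,GR)=109/4, d(GR,H)=32, d(GR,W)=5
4. join GR+W (d=5, Q=-291/2) ⇒ GRW; edges |GR|=25/4, |W|=-5/4
  updated: d(BO,GRW)=171/8, d(ES,GRW)=191/8, d(GRW,H)=45/2
5. join BO+ES (d=81/4, Q=-441/4) ⇒ BEOS; edges |BO|=43/4, |ES|=19/2
  updated: d(BEOS,GRW)=25/2, d(BEOS,H)=179/8
6. join BEOS+GRW (d=25/2, Q=-459/8) ⇒ BEGORSW; edges |BEOS|=99/16, |GRW|=101/16
  updated: d(BEGORSW,H)=259/16
7. join BEGORSW+H (d=259/16) ⇒ BEGHORSW; edges |BEGORSW|=259/32, |H|=259/32
final tree: ((((B:97/12,O:-1/12):43/4,(E:81/20,S:-1/20):19/2):99/16,((G:21/4,R:3/4):25/4,W:-5/4):101/16):259/32,H:259/32)
total length: 1151/16

1151/16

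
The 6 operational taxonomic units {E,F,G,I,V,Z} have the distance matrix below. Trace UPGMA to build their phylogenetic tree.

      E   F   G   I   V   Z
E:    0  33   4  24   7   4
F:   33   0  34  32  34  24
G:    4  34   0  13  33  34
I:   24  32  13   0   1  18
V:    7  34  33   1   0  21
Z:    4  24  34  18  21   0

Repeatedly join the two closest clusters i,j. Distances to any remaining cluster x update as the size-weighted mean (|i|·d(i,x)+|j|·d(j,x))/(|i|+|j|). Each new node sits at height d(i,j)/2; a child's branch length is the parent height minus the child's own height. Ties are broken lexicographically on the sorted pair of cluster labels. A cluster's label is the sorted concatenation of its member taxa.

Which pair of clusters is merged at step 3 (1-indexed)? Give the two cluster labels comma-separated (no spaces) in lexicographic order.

EG,Z

1. join I+V (d=1) ⇒ IV; edges |I|=1/2, |V|=1/2
  updated: d(E,IV)=31/2, d(F,IV)=33, d(G,IV)=23, d(IV,Z)=39/2
2. join E+G (d=4) ⇒ EG; edges |E|=2, |G|=2
  updated: d(EG,F)=67/2, d(EG,IV)=77/4, d(EG,Z)=19
3. join EG+Z (d=19) ⇒ EGZ; edges |EG|=15/2, |Z|=19/2
  updated: d(EGZ,F)=91/3, d(EGZ,IV)=58/3
4. join EGZ+IV (d=58/3) ⇒ EGIVZ; edges |EGZ|=1/6, |IV|=55/6
  updated: d(EGIVZ,F)=157/5
5. join EGIVZ+F (d=157/5) ⇒ EFGIVZ; edges |EGIVZ|=181/30, |F|=157/10
final tree: ((((E:2,G:2):15/2,Z:19/2):1/6,(I:1/2,V:1/2):55/6):181/30,F:157/10)
total length: 796/15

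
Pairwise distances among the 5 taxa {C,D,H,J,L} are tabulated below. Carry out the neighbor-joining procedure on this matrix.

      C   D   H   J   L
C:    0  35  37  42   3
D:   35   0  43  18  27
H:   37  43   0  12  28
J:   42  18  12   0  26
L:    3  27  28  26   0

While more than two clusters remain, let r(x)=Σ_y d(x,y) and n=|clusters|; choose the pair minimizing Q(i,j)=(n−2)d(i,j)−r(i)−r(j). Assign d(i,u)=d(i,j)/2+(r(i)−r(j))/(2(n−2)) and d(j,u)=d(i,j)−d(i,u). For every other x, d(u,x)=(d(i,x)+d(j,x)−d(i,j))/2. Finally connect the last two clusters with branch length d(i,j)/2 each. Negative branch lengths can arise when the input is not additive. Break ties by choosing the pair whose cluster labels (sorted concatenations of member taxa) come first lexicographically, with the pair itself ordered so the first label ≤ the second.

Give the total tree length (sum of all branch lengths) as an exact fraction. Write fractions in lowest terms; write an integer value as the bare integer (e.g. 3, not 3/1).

iteration 1: select C,L (d=3, Q=-192); attach at lengths (7, -4); label the merged cluster CL
  updated: d(CL,D)=59/2, d(CL,H)=31, d(CL,J)=65/2
iteration 2: select CL,D (d=59/2, Q=-249/2); attach at lengths (123/8, 113/8); label the merged cluster CDL
  updated: d(CDL,H)=89/4, d(CDL,J)=21/2
iteration 3: select CDL,H (d=89/4, Q=-179/4); attach at lengths (83/8, 95/8); label the merged cluster CDHL
  updated: d(CDHL,J)=1/8
iteration 4: select CDHL,J (d=1/8); attach at lengths (1/16, 1/16); label the merged cluster CDHJL
final tree: ((((C:7,L:-4):123/8,D:113/8):83/8,H:95/8):1/16,J:1/16)
total length: 439/8

439/8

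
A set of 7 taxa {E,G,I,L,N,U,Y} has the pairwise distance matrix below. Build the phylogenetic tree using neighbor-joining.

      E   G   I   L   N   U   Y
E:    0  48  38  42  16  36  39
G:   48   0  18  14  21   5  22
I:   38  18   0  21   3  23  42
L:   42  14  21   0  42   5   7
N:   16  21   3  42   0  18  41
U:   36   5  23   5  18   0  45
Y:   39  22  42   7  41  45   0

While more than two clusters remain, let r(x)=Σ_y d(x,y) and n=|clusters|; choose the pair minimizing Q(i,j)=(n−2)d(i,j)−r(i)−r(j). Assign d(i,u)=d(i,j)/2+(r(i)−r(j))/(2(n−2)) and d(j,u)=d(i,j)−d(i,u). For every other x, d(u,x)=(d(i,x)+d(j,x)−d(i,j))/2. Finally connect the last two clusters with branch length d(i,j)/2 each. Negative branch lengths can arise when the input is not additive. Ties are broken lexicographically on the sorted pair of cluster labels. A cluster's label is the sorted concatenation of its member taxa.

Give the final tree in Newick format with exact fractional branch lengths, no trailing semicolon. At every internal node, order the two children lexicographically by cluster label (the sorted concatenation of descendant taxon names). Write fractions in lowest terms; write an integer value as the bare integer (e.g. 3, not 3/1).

(((((E:143/8,N:-15/8):29/4,I:21/4):159/16,(L:-3,Y:10):201/16):47/16,G:17/16):63/32,U:63/32)

step 1: merge (L,Y) at d=7, Q=-292; branch lengths L→-3, Y→10; new cluster LY
  updated: d(E,LY)=37, d(G,LY)=29/2, d(I,LY)=28, d(LY,N)=38, d(LY,U)=43/2
step 2: merge (E,N) at d=16, Q=-207; branch lengths E→143/8, N→-15/8; new cluster EN
  updated: d(EN,G)=53/2, d(EN,I)=25/2, d(EN,LY)=59/2, d(EN,U)=19
step 3: merge (EN,I) at d=25/2, Q=-263/2; branch lengths EN→29/4, I→21/4; new cluster EIN
  updated: d(EIN,G)=16, d(EIN,LY)=45/2, d(EIN,U)=59/4
step 4: merge (EIN,LY) at d=45/2, Q=-267/4; branch lengths EIN→159/16, LY→201/16; new cluster EILNY
  updated: d(EILNY,G)=4, d(EILNY,U)=55/8
step 5: merge (EILNY,G) at d=4, Q=-127/8; branch lengths EILNY→47/16, G→17/16; new cluster EGILNY
  updated: d(EGILNY,U)=63/16
step 6: merge (EGILNY,U) at d=63/16; branch lengths EGILNY→63/32, U→63/32; new cluster EGILNUY
final tree: (((((E:143/8,N:-15/8):29/4,I:21/4):159/16,(L:-3,Y:10):201/16):47/16,G:17/16):63/32,U:63/32)
total length: 1055/16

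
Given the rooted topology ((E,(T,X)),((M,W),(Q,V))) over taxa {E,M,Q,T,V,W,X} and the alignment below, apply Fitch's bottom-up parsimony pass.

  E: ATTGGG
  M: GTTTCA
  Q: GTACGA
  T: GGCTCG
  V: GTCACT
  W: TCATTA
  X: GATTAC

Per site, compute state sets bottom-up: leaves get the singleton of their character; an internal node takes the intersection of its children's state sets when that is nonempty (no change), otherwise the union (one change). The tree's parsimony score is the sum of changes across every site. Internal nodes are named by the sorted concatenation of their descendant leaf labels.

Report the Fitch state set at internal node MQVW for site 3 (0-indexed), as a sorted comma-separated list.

A,C,T

site 0, node TX: T={G} ∩ X={G} → {G} (+0)
site 0, node ETX: E={A} ∪ TX={G} → {A,G} (+1)
site 0, node MW: M={G} ∪ W={T} → {G,T} (+1)
site 0, node QV: Q={G} ∩ V={G} → {G} (+0)
site 0, node MQVW: MW={G,T} ∩ QV={G} → {G} (+0)
site 0, node EMQTVWX: ETX={A,G} ∩ MQVW={G} → {G} (+0)
site 1, node TX: T={G} ∪ X={A} → {A,G} (+1)
site 1, node ETX: E={T} ∪ TX={A,G} → {A,G,T} (+1)
site 1, node MW: M={T} ∪ W={C} → {C,T} (+1)
site 1, node QV: Q={T} ∩ V={T} → {T} (+0)
site 1, node MQVW: MW={C,T} ∩ QV={T} → {T} (+0)
site 1, node EMQTVWX: ETX={A,G,T} ∩ MQVW={T} → {T} (+0)
site 2, node TX: T={C} ∪ X={T} → {C,T} (+1)
site 2, node ETX: E={T} ∩ TX={C,T} → {T} (+0)
site 2, node MW: M={T} ∪ W={A} → {A,T} (+1)
site 2, node QV: Q={A} ∪ V={C} → {A,C} (+1)
site 2, node MQVW: MW={A,T} ∩ QV={A,C} → {A} (+0)
site 2, node EMQTVWX: ETX={T} ∪ MQVW={A} → {A,T} (+1)
site 3, node TX: T={T} ∩ X={T} → {T} (+0)
site 3, node ETX: E={G} ∪ TX={T} → {G,T} (+1)
site 3, node MW: M={T} ∩ W={T} → {T} (+0)
site 3, node QV: Q={C} ∪ V={A} → {A,C} (+1)
site 3, node MQVW: MW={T} ∪ QV={A,C} → {A,C,T} (+1)
site 3, node EMQTVWX: ETX={G,T} ∩ MQVW={A,C,T} → {T} (+0)
site 4, node TX: T={C} ∪ X={A} → {A,C} (+1)
site 4, node ETX: E={G} ∪ TX={A,C} → {A,C,G} (+1)
site 4, node MW: M={C} ∪ W={T} → {C,T} (+1)
site 4, node QV: Q={G} ∪ V={C} → {C,G} (+1)
site 4, node MQVW: MW={C,T} ∩ QV={C,G} → {C} (+0)
site 4, node EMQTVWX: ETX={A,C,G} ∩ MQVW={C} → {C} (+0)
site 5, node TX: T={G} ∪ X={C} → {C,G} (+1)
site 5, node ETX: E={G} ∩ TX={C,G} → {G} (+0)
site 5, node MW: M={A} ∩ W={A} → {A} (+0)
site 5, node QV: Q={A} ∪ V={T} → {A,T} (+1)
site 5, node MQVW: MW={A} ∩ QV={A,T} → {A} (+0)
site 5, node EMQTVWX: ETX={G} ∪ MQVW={A} → {A,G} (+1)
per-site changes: [2, 3, 4, 3, 4, 3]; total = 19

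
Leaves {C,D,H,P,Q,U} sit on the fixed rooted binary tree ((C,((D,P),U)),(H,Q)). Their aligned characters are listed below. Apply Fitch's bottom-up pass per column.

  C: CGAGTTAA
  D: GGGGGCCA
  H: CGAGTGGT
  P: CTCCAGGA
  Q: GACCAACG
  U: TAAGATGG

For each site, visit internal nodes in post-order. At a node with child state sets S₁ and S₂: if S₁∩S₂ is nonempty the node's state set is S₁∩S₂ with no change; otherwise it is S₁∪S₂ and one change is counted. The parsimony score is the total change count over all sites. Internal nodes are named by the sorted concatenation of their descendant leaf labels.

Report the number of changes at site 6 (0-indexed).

3

[col 0] DP: children D:{G}, P:{C} ∪→ {C,G}; cost 1
[col 0] DPU: children DP:{C,G}, U:{T} ∪→ {C,G,T}; cost 1
[col 0] CDPU: children C:{C}, DPU:{C,G,T} ∩→ {C}; cost 0
[col 0] HQ: children H:{C}, Q:{G} ∪→ {C,G}; cost 1
[col 0] CDHPQU: children CDPU:{C}, HQ:{C,G} ∩→ {C}; cost 0
[col 1] DP: children D:{G}, P:{T} ∪→ {G,T}; cost 1
[col 1] DPU: children DP:{G,T}, U:{A} ∪→ {A,G,T}; cost 1
[col 1] CDPU: children C:{G}, DPU:{A,G,T} ∩→ {G}; cost 0
[col 1] HQ: children H:{G}, Q:{A} ∪→ {A,G}; cost 1
[col 1] CDHPQU: children CDPU:{G}, HQ:{A,G} ∩→ {G}; cost 0
[col 2] DP: children D:{G}, P:{C} ∪→ {C,G}; cost 1
[col 2] DPU: children DP:{C,G}, U:{A} ∪→ {A,C,G}; cost 1
[col 2] CDPU: children C:{A}, DPU:{A,C,G} ∩→ {A}; cost 0
[col 2] HQ: children H:{A}, Q:{C} ∪→ {A,C}; cost 1
[col 2] CDHPQU: children CDPU:{A}, HQ:{A,C} ∩→ {A}; cost 0
[col 3] DP: children D:{G}, P:{C} ∪→ {C,G}; cost 1
[col 3] DPU: children DP:{C,G}, U:{G} ∩→ {G}; cost 0
[col 3] CDPU: children C:{G}, DPU:{G} ∩→ {G}; cost 0
[col 3] HQ: children H:{G}, Q:{C} ∪→ {C,G}; cost 1
[col 3] CDHPQU: children CDPU:{G}, HQ:{C,G} ∩→ {G}; cost 0
[col 4] DP: children D:{G}, P:{A} ∪→ {A,G}; cost 1
[col 4] DPU: children DP:{A,G}, U:{A} ∩→ {A}; cost 0
[col 4] CDPU: children C:{T}, DPU:{A} ∪→ {A,T}; cost 1
[col 4] HQ: children H:{T}, Q:{A} ∪→ {A,T}; cost 1
[col 4] CDHPQU: children CDPU:{A,T}, HQ:{A,T} ∩→ {A,T}; cost 0
[col 5] DP: children D:{C}, P:{G} ∪→ {C,G}; cost 1
[col 5] DPU: children DP:{C,G}, U:{T} ∪→ {C,G,T}; cost 1
[col 5] CDPU: children C:{T}, DPU:{C,G,T} ∩→ {T}; cost 0
[col 5] HQ: children H:{G}, Q:{A} ∪→ {A,G}; cost 1
[col 5] CDHPQU: children CDPU:{T}, HQ:{A,G} ∪→ {A,G,T}; cost 1
[col 6] DP: children D:{C}, P:{G} ∪→ {C,G}; cost 1
[col 6] DPU: children DP:{C,G}, U:{G} ∩→ {G}; cost 0
[col 6] CDPU: children C:{A}, DPU:{G} ∪→ {A,G}; cost 1
[col 6] HQ: children H:{G}, Q:{C} ∪→ {C,G}; cost 1
[col 6] CDHPQU: children CDPU:{A,G}, HQ:{C,G} ∩→ {G}; cost 0
[col 7] DP: children D:{A}, P:{A} ∩→ {A}; cost 0
[col 7] DPU: children DP:{A}, U:{G} ∪→ {A,G}; cost 1
[col 7] CDPU: children C:{A}, DPU:{A,G} ∩→ {A}; cost 0
[col 7] HQ: children H:{T}, Q:{G} ∪→ {G,T}; cost 1
[col 7] CDHPQU: children CDPU:{A}, HQ:{G,T} ∪→ {A,G,T}; cost 1
per-site changes: [3, 3, 3, 2, 3, 4, 3, 3]; total = 24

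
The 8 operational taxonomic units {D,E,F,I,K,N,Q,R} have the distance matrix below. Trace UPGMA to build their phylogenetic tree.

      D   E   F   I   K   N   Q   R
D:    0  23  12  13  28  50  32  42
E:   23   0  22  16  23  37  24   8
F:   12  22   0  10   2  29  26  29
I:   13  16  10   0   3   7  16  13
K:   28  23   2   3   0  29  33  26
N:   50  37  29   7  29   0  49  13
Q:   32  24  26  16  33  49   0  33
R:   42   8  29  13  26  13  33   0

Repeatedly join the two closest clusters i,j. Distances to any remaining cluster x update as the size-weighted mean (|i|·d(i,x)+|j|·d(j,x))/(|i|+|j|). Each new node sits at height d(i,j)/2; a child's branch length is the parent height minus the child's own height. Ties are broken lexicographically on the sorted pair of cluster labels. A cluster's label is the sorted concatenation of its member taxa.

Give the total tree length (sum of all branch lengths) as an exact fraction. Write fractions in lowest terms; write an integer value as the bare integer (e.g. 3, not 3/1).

step 1: merge (F,K) at d=2; branch lengths F→1, K→1; new cluster FK
  updated: d(D,FK)=20, d(E,FK)=45/2, d(FK,I)=13/2, d(FK,N)=29, d(FK,Q)=59/2, d(FK,R)=55/2
step 2: merge (FK,I) at d=13/2; branch lengths FK→9/4, I→13/4; new cluster FIK
  updated: d(D,FIK)=53/3, d(E,FIK)=61/3, d(FIK,N)=65/3, d(FIK,Q)=25, d(FIK,R)=68/3
step 3: merge (E,R) at d=8; branch lengths E→4, R→4; new cluster ER
  updated: d(D,ER)=65/2, d(ER,FIK)=43/2, d(ER,N)=25, d(ER,Q)=57/2
step 4: merge (D,FIK) at d=53/3; branch lengths D→53/6, FIK→67/12; new cluster DFIK
  updated: d(DFIK,ER)=97/4, d(DFIK,N)=115/4, d(DFIK,Q)=107/4
step 5: merge (DFIK,ER) at d=97/4; branch lengths DFIK→79/24, ER→65/8; new cluster DEFIKR
  updated: d(DEFIKR,N)=55/2, d(DEFIKR,Q)=82/3
step 6: merge (DEFIKR,Q) at d=82/3; branch lengths DEFIKR→37/24, Q→41/3; new cluster DEFIKQR
  updated: d(DEFIKQR,N)=214/7
step 7: merge (DEFIKQR,N) at d=214/7; branch lengths DEFIKQR→34/21, N→107/7; new cluster DEFIKNQR
final tree: ((((D:53/6,((F:1,K:1):9/4,I:13/4):67/12):79/24,(E:4,R:4):65/8):37/24,Q:41/3):34/21,N:107/7)
total length: 4113/56

4113/56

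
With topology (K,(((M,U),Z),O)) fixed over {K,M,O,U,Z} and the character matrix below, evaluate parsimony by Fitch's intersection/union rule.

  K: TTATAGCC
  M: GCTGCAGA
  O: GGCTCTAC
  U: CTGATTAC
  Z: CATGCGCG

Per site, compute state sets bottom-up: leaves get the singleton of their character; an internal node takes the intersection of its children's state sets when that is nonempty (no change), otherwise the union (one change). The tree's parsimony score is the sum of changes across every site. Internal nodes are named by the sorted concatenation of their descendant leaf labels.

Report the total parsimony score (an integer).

MU@0: {G} ∪ {C} = {C,G} (union, +1)
MUZ@0: {C,G} ∩ {C} = {C} (intersection, +0)
MOUZ@0: {C} ∪ {G} = {C,G} (union, +1)
KMOUZ@0: {T} ∪ {C,G} = {C,G,T} (union, +1)
MU@1: {C} ∪ {T} = {C,T} (union, +1)
MUZ@1: {C,T} ∪ {A} = {A,C,T} (union, +1)
MOUZ@1: {A,C,T} ∪ {G} = {A,C,G,T} (union, +1)
KMOUZ@1: {T} ∩ {A,C,G,T} = {T} (intersection, +0)
MU@2: {T} ∪ {G} = {G,T} (union, +1)
MUZ@2: {G,T} ∩ {T} = {T} (intersection, +0)
MOUZ@2: {T} ∪ {C} = {C,T} (union, +1)
KMOUZ@2: {A} ∪ {C,T} = {A,C,T} (union, +1)
MU@3: {G} ∪ {A} = {A,G} (union, +1)
MUZ@3: {A,G} ∩ {G} = {G} (intersection, +0)
MOUZ@3: {G} ∪ {T} = {G,T} (union, +1)
KMOUZ@3: {T} ∩ {G,T} = {T} (intersection, +0)
MU@4: {C} ∪ {T} = {C,T} (union, +1)
MUZ@4: {C,T} ∩ {C} = {C} (intersection, +0)
MOUZ@4: {C} ∩ {C} = {C} (intersection, +0)
KMOUZ@4: {A} ∪ {C} = {A,C} (union, +1)
MU@5: {A} ∪ {T} = {A,T} (union, +1)
MUZ@5: {A,T} ∪ {G} = {A,G,T} (union, +1)
MOUZ@5: {A,G,T} ∩ {T} = {T} (intersection, +0)
KMOUZ@5: {G} ∪ {T} = {G,T} (union, +1)
MU@6: {G} ∪ {A} = {A,G} (union, +1)
MUZ@6: {A,G} ∪ {C} = {A,C,G} (union, +1)
MOUZ@6: {A,C,G} ∩ {A} = {A} (intersection, +0)
KMOUZ@6: {C} ∪ {A} = {A,C} (union, +1)
MU@7: {A} ∪ {C} = {A,C} (union, +1)
MUZ@7: {A,C} ∪ {G} = {A,C,G} (union, +1)
MOUZ@7: {A,C,G} ∩ {C} = {C} (intersection, +0)
KMOUZ@7: {C} ∩ {C} = {C} (intersection, +0)
per-site changes: [3, 3, 3, 2, 2, 3, 3, 2]; total = 21

21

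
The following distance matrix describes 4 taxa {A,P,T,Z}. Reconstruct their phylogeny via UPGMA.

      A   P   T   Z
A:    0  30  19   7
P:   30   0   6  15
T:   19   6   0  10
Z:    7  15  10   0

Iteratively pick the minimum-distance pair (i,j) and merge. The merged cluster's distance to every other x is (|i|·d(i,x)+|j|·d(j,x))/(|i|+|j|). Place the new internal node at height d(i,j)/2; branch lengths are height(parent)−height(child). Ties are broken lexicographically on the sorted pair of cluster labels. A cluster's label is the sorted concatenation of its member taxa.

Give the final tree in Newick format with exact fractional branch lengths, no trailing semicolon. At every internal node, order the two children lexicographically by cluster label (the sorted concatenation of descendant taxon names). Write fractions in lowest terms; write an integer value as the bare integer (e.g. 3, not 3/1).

((A:7/2,Z:7/2):23/4,(P:3,T:3):25/4)

step 1: merge (P,T) at d=6; branch lengths P→3, T→3; new cluster PT
  updated: d(A,PT)=49/2, d(PT,Z)=25/2
step 2: merge (A,Z) at d=7; branch lengths A→7/2, Z→7/2; new cluster AZ
  updated: d(AZ,PT)=37/2
step 3: merge (AZ,PT) at d=37/2; branch lengths AZ→23/4, PT→25/4; new cluster APTZ
final tree: ((A:7/2,Z:7/2):23/4,(P:3,T:3):25/4)
total length: 25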